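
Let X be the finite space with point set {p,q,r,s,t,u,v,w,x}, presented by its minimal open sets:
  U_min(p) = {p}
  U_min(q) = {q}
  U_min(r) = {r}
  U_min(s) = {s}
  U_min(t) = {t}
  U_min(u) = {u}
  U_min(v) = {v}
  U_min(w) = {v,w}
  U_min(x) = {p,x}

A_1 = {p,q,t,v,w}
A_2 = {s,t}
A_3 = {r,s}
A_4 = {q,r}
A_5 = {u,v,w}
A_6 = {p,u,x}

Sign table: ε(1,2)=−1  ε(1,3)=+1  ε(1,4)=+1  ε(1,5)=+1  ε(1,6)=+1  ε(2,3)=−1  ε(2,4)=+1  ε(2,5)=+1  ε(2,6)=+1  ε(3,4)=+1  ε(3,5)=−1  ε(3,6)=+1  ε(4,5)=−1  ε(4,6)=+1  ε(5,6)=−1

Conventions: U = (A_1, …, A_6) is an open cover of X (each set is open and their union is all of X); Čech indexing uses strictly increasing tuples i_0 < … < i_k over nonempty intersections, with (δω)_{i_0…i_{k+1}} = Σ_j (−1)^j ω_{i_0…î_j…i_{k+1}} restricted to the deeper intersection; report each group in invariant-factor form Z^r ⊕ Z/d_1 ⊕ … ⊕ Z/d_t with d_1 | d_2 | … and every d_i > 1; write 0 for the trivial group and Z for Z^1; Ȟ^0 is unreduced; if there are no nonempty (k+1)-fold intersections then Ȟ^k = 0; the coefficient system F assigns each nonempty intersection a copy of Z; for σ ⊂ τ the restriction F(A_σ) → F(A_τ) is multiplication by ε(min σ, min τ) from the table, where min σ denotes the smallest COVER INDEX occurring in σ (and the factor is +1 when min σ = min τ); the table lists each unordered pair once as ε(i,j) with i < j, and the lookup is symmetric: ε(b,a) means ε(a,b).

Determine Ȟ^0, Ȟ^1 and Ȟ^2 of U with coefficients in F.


Ȟ^0 = 0, Ȟ^1 = Z ⊕ Z/2, Ȟ^2 = 0

cover nerve:
  A12={t} A14={q} A15={v,w} A16={p} A23={s} A34={r} A56={u}
C dims 6,7; δ0: rk 6, SNF 1^5·2
Ȟ^0: (6−6)−0=0 ⇒ 0
Ȟ^1: (7−0)−6=1 plus torsion [2] ⇒ Z ⊕ Z/2
Ȟ^2: (0−0)−0=0 ⇒ 0


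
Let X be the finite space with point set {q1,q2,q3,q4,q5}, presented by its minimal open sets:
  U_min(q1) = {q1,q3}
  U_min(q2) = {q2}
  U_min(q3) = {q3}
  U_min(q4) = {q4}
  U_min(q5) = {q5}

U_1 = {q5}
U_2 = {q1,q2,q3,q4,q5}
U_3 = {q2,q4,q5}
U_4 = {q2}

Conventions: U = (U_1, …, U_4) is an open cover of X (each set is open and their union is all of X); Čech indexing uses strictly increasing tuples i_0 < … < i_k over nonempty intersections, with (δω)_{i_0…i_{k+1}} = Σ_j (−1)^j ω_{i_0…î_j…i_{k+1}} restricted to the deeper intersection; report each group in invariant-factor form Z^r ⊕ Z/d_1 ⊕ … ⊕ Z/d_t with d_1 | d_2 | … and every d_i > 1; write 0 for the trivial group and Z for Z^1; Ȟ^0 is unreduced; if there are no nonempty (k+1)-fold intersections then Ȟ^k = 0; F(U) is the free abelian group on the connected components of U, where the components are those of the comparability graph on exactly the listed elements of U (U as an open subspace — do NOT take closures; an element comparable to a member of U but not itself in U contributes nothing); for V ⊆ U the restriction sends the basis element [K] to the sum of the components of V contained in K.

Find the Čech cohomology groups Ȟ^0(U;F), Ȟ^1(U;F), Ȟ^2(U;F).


nonempty intersections:
  U12={q5} U13={q5} U23={q2,q4,q5} U24={q2} U34={q2}
  U123={q5} U234={q2}
components per intersection:
  U1: {q5}
  U2: {q1,q3} {q2} {q4} {q5}
  U3: {q2} {q4} {q5}
  U4: {q2}
  U12: {q5}
  U13: {q5}
  U23: {q2} {q4} {q5}
  U24: {q2}
  U34: {q2}
  U123: {q5}
  U234: {q2}
C dims 9,7,2; δ0: rk 5, SNF 1^5; δ1: rk 2, SNF 1^2
Ȟ^0: (9−5)−0=4 ⇒ Z^4
Ȟ^1: (7−2)−5=0 ⇒ 0
Ȟ^2: (2−0)−2=0 ⇒ 0

Ȟ^0(U;F) ≅ Z^4, Ȟ^1(U;F) ≅ 0 and Ȟ^2(U;F) ≅ 0


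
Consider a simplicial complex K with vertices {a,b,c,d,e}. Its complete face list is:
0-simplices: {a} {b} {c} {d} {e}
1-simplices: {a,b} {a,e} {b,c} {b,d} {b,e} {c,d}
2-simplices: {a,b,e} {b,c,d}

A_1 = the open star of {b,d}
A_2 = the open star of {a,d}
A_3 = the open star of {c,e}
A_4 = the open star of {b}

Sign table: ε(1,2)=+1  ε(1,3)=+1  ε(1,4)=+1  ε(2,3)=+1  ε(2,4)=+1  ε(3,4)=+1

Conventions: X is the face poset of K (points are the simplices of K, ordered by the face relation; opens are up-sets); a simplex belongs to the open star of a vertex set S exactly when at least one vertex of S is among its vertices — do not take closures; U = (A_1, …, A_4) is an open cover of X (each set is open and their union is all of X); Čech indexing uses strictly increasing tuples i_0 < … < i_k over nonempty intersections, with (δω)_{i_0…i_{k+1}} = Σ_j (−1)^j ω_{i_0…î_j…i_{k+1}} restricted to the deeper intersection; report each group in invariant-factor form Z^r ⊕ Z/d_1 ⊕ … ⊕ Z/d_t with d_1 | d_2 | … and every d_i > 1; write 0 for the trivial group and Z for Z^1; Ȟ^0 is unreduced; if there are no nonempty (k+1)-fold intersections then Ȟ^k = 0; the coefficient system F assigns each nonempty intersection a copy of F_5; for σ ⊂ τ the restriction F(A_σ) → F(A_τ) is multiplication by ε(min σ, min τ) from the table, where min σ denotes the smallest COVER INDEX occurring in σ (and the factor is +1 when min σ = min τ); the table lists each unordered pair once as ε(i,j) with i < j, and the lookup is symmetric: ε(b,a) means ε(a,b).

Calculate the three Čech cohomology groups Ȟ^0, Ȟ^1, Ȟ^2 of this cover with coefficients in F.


Ȟ^0 ≅ Z/5; Ȟ^1 ≅ 0; Ȟ^2 ≅ 0

nerve of the cover:
  A1={{b},{d},{a,b},{b,c},{b,d},{b,e},{c,d},{a,b,e},{b,c,d}} A2={{a},{d},{a,b},{a,e},{b,d},{c,d},{a,b,e},{b,c,d}} A3={{c},{e},{a,e},{b,c},{b,e},{c,d},{a,b,e},{b,c,d}} A4={{b},{a,b},{b,c},{b,d},{b,e},{a,b,e},{b,c,d}}
  A12={{d},{a,b},{b,d},{c,d},{a,b,e},{b,c,d}} A13={{b,c},{b,e},{c,d},{a,b,e},{b,c,d}} A14={{b},{a,b},{b,c},{b,d},{b,e},{a,b,e},{b,c,d}} A23={{a,e},{c,d},{a,b,e},{b,c,d}} A24={{a,b},{b,d},{a,b,e},{b,c,d}} A34={{b,c},{b,e},{a,b,e},{b,c,d}}
  A123={{c,d},{a,b,e},{b,c,d}} A124={{a,b},{b,d},{a,b,e},{b,c,d}} A134={{b,c},{b,e},{a,b,e},{b,c,d}} A234={{a,b,e},{b,c,d}}
  A1234={{a,b,e},{b,c,d}}
C dims 4,6,4,1; δ0: rk_F5 3; δ1: rk_F5 3; δ2: rk_F5 1
Ȟ^0 = (4 − 3) − 0 = 1, so Ȟ^0 ≅ Z/5
Ȟ^1 = (6 − 3) − 3 = 0, so Ȟ^1 ≅ 0
Ȟ^2 = (4 − 1) − 3 = 0, so Ȟ^2 ≅ 0


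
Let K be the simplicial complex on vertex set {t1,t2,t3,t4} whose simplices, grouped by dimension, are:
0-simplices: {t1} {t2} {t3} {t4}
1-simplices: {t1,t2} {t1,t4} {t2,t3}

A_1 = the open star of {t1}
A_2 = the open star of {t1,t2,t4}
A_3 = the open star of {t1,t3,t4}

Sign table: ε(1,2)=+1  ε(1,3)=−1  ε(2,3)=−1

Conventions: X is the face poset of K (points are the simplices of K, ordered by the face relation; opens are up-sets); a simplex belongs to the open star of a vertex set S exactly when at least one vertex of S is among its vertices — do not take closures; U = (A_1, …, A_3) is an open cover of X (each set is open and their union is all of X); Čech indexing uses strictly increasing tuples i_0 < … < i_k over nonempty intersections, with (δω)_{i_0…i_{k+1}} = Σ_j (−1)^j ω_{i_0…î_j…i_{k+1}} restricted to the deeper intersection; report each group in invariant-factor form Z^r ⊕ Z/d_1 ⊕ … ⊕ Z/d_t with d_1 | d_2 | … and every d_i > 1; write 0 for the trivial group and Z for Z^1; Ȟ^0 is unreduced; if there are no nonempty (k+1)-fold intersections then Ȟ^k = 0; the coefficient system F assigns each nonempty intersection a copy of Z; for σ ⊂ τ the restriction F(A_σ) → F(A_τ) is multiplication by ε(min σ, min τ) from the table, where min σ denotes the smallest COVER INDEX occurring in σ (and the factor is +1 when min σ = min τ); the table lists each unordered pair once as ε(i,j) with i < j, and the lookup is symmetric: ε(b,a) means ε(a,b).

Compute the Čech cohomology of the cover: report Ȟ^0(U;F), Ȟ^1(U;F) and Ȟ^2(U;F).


Ȟ^0 ≅ Z,  Ȟ^1 ≅ 0,  Ȟ^2 ≅ 0

nerve simplices:
  A1={{t1},{t1,t2},{t1,t4}} A2={{t1},{t2},{t4},{t1,t2},{t1,t4},{t2,t3}} A3={{t1},{t3},{t4},{t1,t2},{t1,t4},{t2,t3}}
  A12={{t1},{t1,t2},{t1,t4}} A13={{t1},{t1,t2},{t1,t4}} A23={{t1},{t4},{t1,t2},{t1,t4},{t2,t3}}
  A123={{t1},{t1,t2},{t1,t4}}
C dims 3,3,1; δ0: rk 2, SNF 1^2; δ1: rk 1, SNF 1^1
degree 0: 3−2−0 = 1 → Ȟ^0 ≅ Z
degree 1: 3−1−2 = 0 → Ȟ^1 ≅ 0
degree 2: 1−0−1 = 0 → Ȟ^2 ≅ 0


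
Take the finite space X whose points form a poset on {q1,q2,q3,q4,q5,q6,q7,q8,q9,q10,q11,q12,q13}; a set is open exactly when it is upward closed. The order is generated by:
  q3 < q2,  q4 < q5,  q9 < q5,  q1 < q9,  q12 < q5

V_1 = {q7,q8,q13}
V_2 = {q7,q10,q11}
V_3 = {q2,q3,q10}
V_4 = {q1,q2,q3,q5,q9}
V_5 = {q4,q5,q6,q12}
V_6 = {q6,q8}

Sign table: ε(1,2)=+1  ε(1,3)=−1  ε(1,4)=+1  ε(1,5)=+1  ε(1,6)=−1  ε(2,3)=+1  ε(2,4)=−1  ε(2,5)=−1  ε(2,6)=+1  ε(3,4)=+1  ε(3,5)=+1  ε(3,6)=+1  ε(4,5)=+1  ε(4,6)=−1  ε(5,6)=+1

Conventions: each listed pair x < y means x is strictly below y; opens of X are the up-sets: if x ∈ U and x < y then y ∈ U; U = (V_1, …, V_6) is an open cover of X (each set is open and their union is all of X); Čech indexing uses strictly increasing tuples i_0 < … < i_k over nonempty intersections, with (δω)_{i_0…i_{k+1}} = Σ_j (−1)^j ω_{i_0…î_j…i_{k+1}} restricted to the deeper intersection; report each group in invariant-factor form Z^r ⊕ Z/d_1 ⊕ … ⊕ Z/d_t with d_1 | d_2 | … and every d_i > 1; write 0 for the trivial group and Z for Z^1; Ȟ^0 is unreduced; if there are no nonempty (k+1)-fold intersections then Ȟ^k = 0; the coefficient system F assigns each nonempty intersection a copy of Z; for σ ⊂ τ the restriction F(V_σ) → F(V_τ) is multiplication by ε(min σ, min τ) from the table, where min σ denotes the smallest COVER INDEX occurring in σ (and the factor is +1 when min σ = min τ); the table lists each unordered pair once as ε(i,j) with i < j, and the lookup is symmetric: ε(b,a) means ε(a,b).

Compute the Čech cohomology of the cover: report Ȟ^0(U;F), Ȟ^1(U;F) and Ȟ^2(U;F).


Ȟ^0(U;F) ≅ 0,  Ȟ^1(U;F) ≅ Z/2,  Ȟ^2(U;F) ≅ 0

cover nerve:
  V12={q7} V16={q8} V23={q10} V34={q2,q3} V45={q5} V56={q6}
C dims 6,6; δ0: rk 6, SNF 1^5·2
Ȟ^0: (6−6)−0=0 ⇒ 0
Ȟ^1: (6−0)−6=0 plus torsion [2] ⇒ Z/2
Ȟ^2: (0−0)−0=0 ⇒ 0


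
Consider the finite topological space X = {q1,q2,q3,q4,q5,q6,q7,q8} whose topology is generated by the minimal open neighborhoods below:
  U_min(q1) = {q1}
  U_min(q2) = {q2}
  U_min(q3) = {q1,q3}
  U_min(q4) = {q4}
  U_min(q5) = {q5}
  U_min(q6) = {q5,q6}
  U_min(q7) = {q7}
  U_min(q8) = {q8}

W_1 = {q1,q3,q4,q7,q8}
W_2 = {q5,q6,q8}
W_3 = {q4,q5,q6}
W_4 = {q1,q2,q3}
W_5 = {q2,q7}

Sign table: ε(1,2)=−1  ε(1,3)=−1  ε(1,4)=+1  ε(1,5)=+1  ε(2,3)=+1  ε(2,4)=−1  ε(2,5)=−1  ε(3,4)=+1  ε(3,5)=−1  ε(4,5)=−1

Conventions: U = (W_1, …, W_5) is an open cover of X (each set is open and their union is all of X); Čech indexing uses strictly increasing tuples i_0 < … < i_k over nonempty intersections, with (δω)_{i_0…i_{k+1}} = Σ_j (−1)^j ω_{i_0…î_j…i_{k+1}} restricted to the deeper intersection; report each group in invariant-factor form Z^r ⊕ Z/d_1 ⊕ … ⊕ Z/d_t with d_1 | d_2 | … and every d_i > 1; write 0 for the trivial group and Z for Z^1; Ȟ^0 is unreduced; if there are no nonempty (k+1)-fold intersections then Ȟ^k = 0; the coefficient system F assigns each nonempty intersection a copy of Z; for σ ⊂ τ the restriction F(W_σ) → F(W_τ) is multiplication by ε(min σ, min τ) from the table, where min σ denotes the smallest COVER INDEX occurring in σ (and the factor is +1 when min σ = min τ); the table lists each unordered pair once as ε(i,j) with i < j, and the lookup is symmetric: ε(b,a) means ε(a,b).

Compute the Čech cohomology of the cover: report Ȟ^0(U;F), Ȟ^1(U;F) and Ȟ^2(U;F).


Ȟ^0(U;F) ≅ 0, Ȟ^1(U;F) ≅ Z ⊕ Z/2, Ȟ^2(U;F) ≅ 0

nerve simplices:
  W12={q8} W13={q4} W14={q1,q3} W15={q7} W23={q5,q6} W45={q2}
C dims 5,6; δ0: rk 5, SNF 1^4·2
degree 0: 5−5−0 = 0 → Ȟ^0 ≅ 0
degree 1: 6−0−5 = 1 plus torsion [2] → Ȟ^1 ≅ Z ⊕ Z/2
degree 2: 0−0−0 = 0 → Ȟ^2 ≅ 0


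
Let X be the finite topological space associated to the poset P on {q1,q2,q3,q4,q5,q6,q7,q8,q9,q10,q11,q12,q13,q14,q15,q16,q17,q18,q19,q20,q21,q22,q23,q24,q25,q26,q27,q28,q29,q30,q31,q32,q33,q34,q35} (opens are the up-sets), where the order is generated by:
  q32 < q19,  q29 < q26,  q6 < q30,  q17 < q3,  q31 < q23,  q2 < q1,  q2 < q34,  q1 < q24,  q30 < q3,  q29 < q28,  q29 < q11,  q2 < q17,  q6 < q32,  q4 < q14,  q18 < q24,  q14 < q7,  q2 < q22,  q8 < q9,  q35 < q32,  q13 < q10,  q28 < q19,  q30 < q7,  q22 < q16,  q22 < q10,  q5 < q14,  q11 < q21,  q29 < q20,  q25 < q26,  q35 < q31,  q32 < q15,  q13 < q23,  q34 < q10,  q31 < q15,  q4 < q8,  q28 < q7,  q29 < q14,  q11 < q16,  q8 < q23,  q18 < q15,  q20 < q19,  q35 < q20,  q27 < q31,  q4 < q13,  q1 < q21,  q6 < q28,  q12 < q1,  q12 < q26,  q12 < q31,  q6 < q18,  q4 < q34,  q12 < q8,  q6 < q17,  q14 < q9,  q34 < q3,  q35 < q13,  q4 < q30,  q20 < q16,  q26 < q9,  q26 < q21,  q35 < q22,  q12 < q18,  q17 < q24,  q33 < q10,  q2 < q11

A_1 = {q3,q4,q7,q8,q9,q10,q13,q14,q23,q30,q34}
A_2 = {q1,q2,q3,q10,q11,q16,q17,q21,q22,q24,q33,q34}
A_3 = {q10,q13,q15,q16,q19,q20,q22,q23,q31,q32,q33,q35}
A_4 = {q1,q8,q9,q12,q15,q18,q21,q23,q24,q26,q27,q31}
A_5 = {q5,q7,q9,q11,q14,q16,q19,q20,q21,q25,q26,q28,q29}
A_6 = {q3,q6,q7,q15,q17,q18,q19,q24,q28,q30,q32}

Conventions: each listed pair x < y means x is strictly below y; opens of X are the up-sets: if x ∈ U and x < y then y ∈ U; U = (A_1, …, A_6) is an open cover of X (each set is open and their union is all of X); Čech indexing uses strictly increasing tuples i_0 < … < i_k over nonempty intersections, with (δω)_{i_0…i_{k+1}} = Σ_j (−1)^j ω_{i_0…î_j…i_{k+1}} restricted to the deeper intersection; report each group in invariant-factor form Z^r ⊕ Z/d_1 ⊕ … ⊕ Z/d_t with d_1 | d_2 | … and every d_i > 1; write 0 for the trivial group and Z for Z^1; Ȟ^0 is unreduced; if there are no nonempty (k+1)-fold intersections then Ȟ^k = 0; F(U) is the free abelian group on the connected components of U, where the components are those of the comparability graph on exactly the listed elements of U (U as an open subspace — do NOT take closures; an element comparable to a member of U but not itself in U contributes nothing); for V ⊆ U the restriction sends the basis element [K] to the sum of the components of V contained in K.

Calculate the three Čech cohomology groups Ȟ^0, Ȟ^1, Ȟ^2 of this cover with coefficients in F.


nonempty overlaps:
  A12={q3,q10,q34} A13={q10,q13,q23} A14={q8,q9,q23} A15={q7,q9,q14} A16={q3,q7,q30} A23={q10,q16,q22,q33} A24={q1,q21,q24} A25={q11,q16,q21} A26={q3,q17,q24} A34={q15,q23,q31} A35={q16,q19,q20} A36={q15,q19,q32} A45={q9,q21,q26} A46={q15,q18,q24} A56={q7,q19,q28}
  A123={q10} A126={q3} A134={q23} A145={q9} A156={q7} A235={q16} A245={q21} A246={q24} A346={q15} A356={q19}
components per intersection:
  A1: {q3,q4,q7,q8,q9,q10,q13,q14,q23,q30,q34}
  A2: {q1,q2,q3,q10,q11,q16,q17,q21,q22,q24,q33,q34}
  A3: {q10,q13,q15,q16,q19,q20,q22,q23,q31,q32,q33,q35}
  A4: {q1,q8,q9,q12,q15,q18,q21,q23,q24,q26,q27,q31}
  A5: {q5,q7,q9,q11,q14,q16,q19,q20,q21,q25,q26,q28,q29}
  A6: {q3,q6,q7,q15,q17,q18,q19,q24,q28,q30,q32}
  A12: {q3,q10,q34}
  A13: {q10,q13,q23}
  A14: {q8,q9,q23}
  A15: {q7,q9,q14}
  A16: {q3,q7,q30}
  A23: {q10,q16,q22,q33}
  A24: {q1,q21,q24}
  A25: {q11,q16,q21}
  A26: {q3,q17,q24}
  A34: {q15,q23,q31}
  A35: {q16,q19,q20}
  A36: {q15,q19,q32}
  A45: {q9,q21,q26}
  A46: {q15,q18,q24}
  A56: {q7,q19,q28}
  A123: {q10}
  A126: {q3}
  A134: {q23}
  A145: {q9}
  A156: {q7}
  A235: {q16}
  A245: {q21}
  A246: {q24}
  A346: {q15}
  A356: {q19}
C dims 6,15,10; δ0: rk 5, SNF 1^5; δ1: rk 10, SNF 1^9·2
degree 0: 6−5−0 = 1 → Ȟ^0 ≅ Z
degree 1: 15−10−5 = 0 → Ȟ^1 ≅ 0
degree 2: 10−0−10 = 0 plus torsion [2] → Ȟ^2 ≅ Z/2

Ȟ^0(U;F) ≅ Z, Ȟ^1(U;F) ≅ 0, Ȟ^2(U;F) ≅ Z/2


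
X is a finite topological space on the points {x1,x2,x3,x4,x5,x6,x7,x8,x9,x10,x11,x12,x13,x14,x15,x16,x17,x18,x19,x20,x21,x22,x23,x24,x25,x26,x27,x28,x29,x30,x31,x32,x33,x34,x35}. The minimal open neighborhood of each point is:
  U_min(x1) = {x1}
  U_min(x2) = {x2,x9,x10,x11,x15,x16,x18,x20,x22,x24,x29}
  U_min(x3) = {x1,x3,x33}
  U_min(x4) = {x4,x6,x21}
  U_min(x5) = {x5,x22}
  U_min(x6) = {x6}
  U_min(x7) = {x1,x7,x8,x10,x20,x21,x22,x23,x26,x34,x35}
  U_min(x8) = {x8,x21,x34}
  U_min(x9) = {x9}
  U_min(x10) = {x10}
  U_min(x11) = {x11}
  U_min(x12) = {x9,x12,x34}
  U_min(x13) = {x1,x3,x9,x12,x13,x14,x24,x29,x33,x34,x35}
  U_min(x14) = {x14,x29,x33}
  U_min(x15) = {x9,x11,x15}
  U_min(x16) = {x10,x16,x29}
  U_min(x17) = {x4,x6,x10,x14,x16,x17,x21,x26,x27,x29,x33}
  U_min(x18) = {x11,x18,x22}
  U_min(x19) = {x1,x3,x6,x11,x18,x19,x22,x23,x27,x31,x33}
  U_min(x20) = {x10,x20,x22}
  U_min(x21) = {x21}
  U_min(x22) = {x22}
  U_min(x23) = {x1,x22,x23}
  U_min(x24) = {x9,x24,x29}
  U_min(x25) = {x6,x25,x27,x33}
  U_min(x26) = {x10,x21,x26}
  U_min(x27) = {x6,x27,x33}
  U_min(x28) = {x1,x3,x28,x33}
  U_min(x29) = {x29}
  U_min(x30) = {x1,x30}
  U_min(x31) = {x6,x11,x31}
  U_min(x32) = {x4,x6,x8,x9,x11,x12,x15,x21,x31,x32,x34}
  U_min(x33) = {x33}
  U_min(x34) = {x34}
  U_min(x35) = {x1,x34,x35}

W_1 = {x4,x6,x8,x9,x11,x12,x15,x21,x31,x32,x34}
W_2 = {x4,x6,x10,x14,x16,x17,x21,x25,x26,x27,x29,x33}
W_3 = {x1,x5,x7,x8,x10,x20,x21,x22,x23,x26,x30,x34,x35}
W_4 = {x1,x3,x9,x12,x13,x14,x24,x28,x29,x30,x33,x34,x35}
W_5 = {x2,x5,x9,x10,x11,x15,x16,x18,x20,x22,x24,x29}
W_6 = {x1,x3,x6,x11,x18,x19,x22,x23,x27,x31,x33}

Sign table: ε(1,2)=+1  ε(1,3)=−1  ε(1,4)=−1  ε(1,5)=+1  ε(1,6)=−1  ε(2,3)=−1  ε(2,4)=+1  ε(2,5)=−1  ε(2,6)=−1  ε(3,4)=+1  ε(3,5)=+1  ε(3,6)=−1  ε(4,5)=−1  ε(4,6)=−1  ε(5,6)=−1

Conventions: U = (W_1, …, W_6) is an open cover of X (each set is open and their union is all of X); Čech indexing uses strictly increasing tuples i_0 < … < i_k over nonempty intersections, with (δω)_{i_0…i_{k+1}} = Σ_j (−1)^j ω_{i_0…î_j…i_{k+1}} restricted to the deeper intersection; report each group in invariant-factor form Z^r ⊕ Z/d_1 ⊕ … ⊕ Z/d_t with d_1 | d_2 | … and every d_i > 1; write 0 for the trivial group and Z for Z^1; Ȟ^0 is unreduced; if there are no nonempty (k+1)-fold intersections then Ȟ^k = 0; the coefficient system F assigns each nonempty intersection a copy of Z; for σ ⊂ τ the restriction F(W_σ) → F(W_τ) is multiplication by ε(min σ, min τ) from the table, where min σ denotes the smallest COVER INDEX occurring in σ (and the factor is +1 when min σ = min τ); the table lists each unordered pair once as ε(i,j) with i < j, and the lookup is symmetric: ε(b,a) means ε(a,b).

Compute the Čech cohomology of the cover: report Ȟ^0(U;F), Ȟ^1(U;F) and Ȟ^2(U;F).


intersection data:
  W12={x4,x6,x21} W13={x8,x21,x34} W14={x9,x12,x34} W15={x9,x11,x15} W16={x6,x11,x31} W23={x10,x21,x26} W24={x14,x29,x33} W25={x10,x16,x29} W26={x6,x27,x33} W34={x1,x30,x34,x35} W35={x5,x10,x20,x22} W36={x1,x22,x23} W45={x9,x24,x29} W46={x1,x3,x33} W56={x11,x18,x22}
  W123={x21} W126={x6} W134={x34} W145={x9} W156={x11} W235={x10} W245={x29} W246={x33} W346={x1} W356={x22}
C dims 6,15,10; δ0: rk 6, SNF 1^5·2; δ1: rk 9, SNF 1^9
Ȟ^0 = (6 − 6) − 0 = 0, so Ȟ^0 ≅ 0
Ȟ^1 = (15 − 9) − 6 = 0 plus torsion [2], so Ȟ^1 ≅ Z/2
Ȟ^2 = (10 − 0) − 9 = 1, so Ȟ^2 ≅ Z

Ȟ^0(U;F) ≅ 0; Ȟ^1(U;F) ≅ Z/2; Ȟ^2(U;F) ≅ Z


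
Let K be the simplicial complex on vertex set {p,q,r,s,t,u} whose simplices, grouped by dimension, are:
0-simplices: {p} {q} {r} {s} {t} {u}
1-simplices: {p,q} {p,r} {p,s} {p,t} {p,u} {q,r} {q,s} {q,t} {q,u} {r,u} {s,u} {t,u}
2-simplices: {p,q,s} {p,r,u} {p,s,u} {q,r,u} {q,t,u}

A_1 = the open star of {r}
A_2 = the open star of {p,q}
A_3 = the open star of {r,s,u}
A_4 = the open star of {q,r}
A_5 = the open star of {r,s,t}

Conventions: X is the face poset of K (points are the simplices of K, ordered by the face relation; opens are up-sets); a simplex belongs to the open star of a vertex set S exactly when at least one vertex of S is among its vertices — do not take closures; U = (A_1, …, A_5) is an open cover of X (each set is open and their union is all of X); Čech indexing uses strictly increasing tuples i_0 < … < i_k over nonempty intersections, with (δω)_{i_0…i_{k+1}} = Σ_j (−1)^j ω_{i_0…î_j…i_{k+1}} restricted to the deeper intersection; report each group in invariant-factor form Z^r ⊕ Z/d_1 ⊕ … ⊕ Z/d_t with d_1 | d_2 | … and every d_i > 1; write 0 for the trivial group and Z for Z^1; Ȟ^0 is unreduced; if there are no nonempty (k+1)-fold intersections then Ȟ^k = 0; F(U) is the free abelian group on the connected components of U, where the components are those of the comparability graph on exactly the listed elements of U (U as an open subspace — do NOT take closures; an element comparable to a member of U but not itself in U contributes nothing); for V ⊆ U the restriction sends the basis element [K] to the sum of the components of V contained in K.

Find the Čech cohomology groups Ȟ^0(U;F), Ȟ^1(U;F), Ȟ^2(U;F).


intersection data:
  A1={{r},{p,r},{q,r},{r,u},{p,r,u},{q,r,u}} A2={{p},{q},{p,q},{p,r},{p,s},{p,t},{p,u},{q,r},{q,s},{q,t},{q,u},{p,q,s},{p,r,u},{p,s,u},{q,r,u},{q,t,u}} A3={{r},{s},{u},{p,r},{p,s},{p,u},{q,r},{q,s},{q,u},{r,u},{s,u},{t,u},{p,q,s},{p,r,u},{p,s,u},{q,r,u},{q,t,u}} A4={{q},{r},{p,q},{p,r},{q,r},{q,s},{q,t},{q,u},{r,u},{p,q,s},{p,r,u},{q,r,u},{q,t,u}} A5={{r},{s},{t},{p,r},{p,s},{p,t},{q,r},{q,s},{q,t},{r,u},{s,u},{t,u},{p,q,s},{p,r,u},{p,s,u},{q,r,u},{q,t,u}}
  A12={{p,r},{q,r},{p,r,u},{q,r,u}} A13={{r},{p,r},{q,r},{r,u},{p,r,u},{q,r,u}} A14={{r},{p,r},{q,r},{r,u},{p,r,u},{q,r,u}} A15={{r},{p,r},{q,r},{r,u},{p,r,u},{q,r,u}} A23={{p,r},{p,s},{p,u},{q,r},{q,s},{q,u},{p,q,s},{p,r,u},{p,s,u},{q,r,u},{q,t,u}} A24={{q},{p,q},{p,r},{q,r},{q,s},{q,t},{q,u},{p,q,s},{p,r,u},{q,r,u},{q,t,u}} A25={{p,r},{p,s},{p,t},{q,r},{q,s},{q,t},{p,q,s},{p,r,u},{p,s,u},{q,r,u},{q,t,u}} A34={{r},{p,r},{q,r},{q,s},{q,u},{r,u},{p,q,s},{p,r,u},{q,r,u},{q,t,u}} A35={{r},{s},{p,r},{p,s},{q,r},{q,s},{r,u},{s,u},{t,u},{p,q,s},{p,r,u},{p,s,u},{q,r,u},{q,t,u}} A45={{r},{p,r},{q,r},{q,s},{q,t},{r,u},{p,q,s},{p,r,u},{q,r,u},{q,t,u}}
  A123={{p,r},{q,r},{p,r,u},{q,r,u}} A124={{p,r},{q,r},{p,r,u},{q,r,u}} A125={{p,r},{q,r},{p,r,u},{q,r,u}} A134={{r},{p,r},{q,r},{r,u},{p,r,u},{q,r,u}} A135={{r},{p,r},{q,r},{r,u},{p,r,u},{q,r,u}} A145={{r},{p,r},{q,r},{r,u},{p,r,u},{q,r,u}} A234={{p,r},{q,r},{q,s},{q,u},{p,q,s},{p,r,u},{q,r,u},{q,t,u}} A235={{p,r},{p,s},{q,r},{q,s},{p,q,s},{p,r,u},{p,s,u},{q,r,u},{q,t,u}} A245={{p,r},{q,r},{q,s},{q,t},{p,q,s},{p,r,u},{q,r,u},{q,t,u}} A345={{r},{p,r},{q,r},{q,s},{r,u},{p,q,s},{p,r,u},{q,r,u},{q,t,u}}
  A1234={{p,r},{q,r},{p,r,u},{q,r,u}} A1235={{p,r},{q,r},{p,r,u},{q,r,u}} A1245={{p,r},{q,r},{p,r,u},{q,r,u}} A1345={{r},{p,r},{q,r},{r,u},{p,r,u},{q,r,u}} A2345={{p,r},{q,r},{q,s},{p,q,s},{p,r,u},{q,r,u},{q,t,u}}
  A12345={{p,r},{q,r},{p,r,u},{q,r,u}}
components per intersection:
  A1: {{r},{p,r},{q,r},{r,u},{p,r,u},{q,r,u}}
  A2: {{p},{q},{p,q},{p,r},{p,s},{p,t},{p,u},{q,r},{q,s},{q,t},{q,u},{p,q,s},{p,r,u},{p,s,u},{q,r,u},{q,t,u}}
  A3: {{r},{s},{u},{p,r},{p,s},{p,u},{q,r},{q,s},{q,u},{r,u},{s,u},{t,u},{p,q,s},{p,r,u},{p,s,u},{q,r,u},{q,t,u}}
  A4: {{q},{r},{p,q},{p,r},{q,r},{q,s},{q,t},{q,u},{r,u},{p,q,s},{p,r,u},{q,r,u},{q,t,u}}
  A5: {{r},{p,r},{q,r},{r,u},{p,r,u},{q,r,u}} {{s},{p,s},{q,s},{s,u},{p,q,s},{p,s,u}} {{t},{p,t},{q,t},{t,u},{q,t,u}}
  A12: {{p,r},{p,r,u}} {{q,r},{q,r,u}}
  A13: {{r},{p,r},{q,r},{r,u},{p,r,u},{q,r,u}}
  A14: {{r},{p,r},{q,r},{r,u},{p,r,u},{q,r,u}}
  A15: {{r},{p,r},{q,r},{r,u},{p,r,u},{q,r,u}}
  A23: {{p,r},{p,s},{p,u},{q,s},{p,q,s},{p,r,u},{p,s,u}} {{q,r},{q,u},{q,r,u},{q,t,u}}
  A24: {{q},{p,q},{q,r},{q,s},{q,t},{q,u},{p,q,s},{q,r,u},{q,t,u}} {{p,r},{p,r,u}}
  A25: {{p,r},{p,r,u}} {{p,s},{q,s},{p,q,s},{p,s,u}} {{p,t}} {{q,r},{q,r,u}} {{q,t},{q,t,u}}
  A34: {{r},{p,r},{q,r},{q,u},{r,u},{p,r,u},{q,r,u},{q,t,u}} {{q,s},{p,q,s}}
  A35: {{r},{p,r},{q,r},{r,u},{p,r,u},{q,r,u}} {{s},{p,s},{q,s},{s,u},{p,q,s},{p,s,u}} {{t,u},{q,t,u}}
  A45: {{r},{p,r},{q,r},{r,u},{p,r,u},{q,r,u}} {{q,s},{p,q,s}} {{q,t},{q,t,u}}
  A123: {{p,r},{p,r,u}} {{q,r},{q,r,u}}
  A124: {{p,r},{p,r,u}} {{q,r},{q,r,u}}
  A125: {{p,r},{p,r,u}} {{q,r},{q,r,u}}
  A134: {{r},{p,r},{q,r},{r,u},{p,r,u},{q,r,u}}
  A135: {{r},{p,r},{q,r},{r,u},{p,r,u},{q,r,u}}
  A145: {{r},{p,r},{q,r},{r,u},{p,r,u},{q,r,u}}
  A234: {{p,r},{p,r,u}} {{q,r},{q,u},{q,r,u},{q,t,u}} {{q,s},{p,q,s}}
  A235: {{p,r},{p,r,u}} {{p,s},{q,s},{p,q,s},{p,s,u}} {{q,r},{q,r,u}} {{q,t,u}}
  A245: {{p,r},{p,r,u}} {{q,r},{q,r,u}} {{q,s},{p,q,s}} {{q,t},{q,t,u}}
  A345: {{r},{p,r},{q,r},{r,u},{p,r,u},{q,r,u}} {{q,s},{p,q,s}} {{q,t,u}}
  A1234: {{p,r},{p,r,u}} {{q,r},{q,r,u}}
  A1235: {{p,r},{p,r,u}} {{q,r},{q,r,u}}
  A1245: {{p,r},{p,r,u}} {{q,r},{q,r,u}}
  A1345: {{r},{p,r},{q,r},{r,u},{p,r,u},{q,r,u}}
  A2345: {{p,r},{p,r,u}} {{q,r},{q,r,u}} {{q,s},{p,q,s}} {{q,t,u}}
  A12345: {{p,r},{p,r,u}} {{q,r},{q,r,u}}
C dims 7,22,23,11; δ0: rk 6, SNF 1^6; δ1: rk 14, SNF 1^14; δ2: rk 9, SNF 1^9
Ȟ^0 = (7 − 6) − 0 = 1, so Ȟ^0 ≅ Z
Ȟ^1 = (22 − 14) − 6 = 2, so Ȟ^1 ≅ Z^2
Ȟ^2 = (23 − 9) − 14 = 0, so Ȟ^2 ≅ 0

Ȟ^0(U;F) ≅ Z; Ȟ^1(U;F) ≅ Z^2; Ȟ^2(U;F) ≅ 0


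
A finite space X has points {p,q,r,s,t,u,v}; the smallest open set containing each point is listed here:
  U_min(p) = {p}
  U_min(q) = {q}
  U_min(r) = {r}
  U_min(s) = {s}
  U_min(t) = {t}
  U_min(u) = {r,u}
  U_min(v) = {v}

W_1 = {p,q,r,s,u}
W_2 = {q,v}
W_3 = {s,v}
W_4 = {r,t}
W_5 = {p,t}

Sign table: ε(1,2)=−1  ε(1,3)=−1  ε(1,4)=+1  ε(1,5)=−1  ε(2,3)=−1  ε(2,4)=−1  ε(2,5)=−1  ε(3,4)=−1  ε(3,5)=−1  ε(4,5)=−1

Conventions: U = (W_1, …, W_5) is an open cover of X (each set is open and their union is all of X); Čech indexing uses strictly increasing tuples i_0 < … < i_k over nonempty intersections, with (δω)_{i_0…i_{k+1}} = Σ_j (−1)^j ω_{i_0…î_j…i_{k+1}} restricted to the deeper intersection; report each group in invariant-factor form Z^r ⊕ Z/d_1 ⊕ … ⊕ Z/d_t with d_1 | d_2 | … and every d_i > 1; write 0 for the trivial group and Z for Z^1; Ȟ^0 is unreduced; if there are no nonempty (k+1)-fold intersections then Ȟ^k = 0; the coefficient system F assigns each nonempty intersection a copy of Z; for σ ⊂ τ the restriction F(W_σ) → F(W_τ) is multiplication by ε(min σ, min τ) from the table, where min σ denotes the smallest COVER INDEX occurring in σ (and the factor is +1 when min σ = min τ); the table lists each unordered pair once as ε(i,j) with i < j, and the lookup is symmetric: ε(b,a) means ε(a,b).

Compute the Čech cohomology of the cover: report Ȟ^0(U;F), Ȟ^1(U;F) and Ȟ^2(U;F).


Ȟ^0 = 0, Ȟ^1 = Z ⊕ Z/2, Ȟ^2 = 0

intersection data:
  W12={q} W13={s} W14={r} W15={p} W23={v} W45={t}
C dims 5,6; δ0: rk 5, SNF 1^4·2
Ȟ^0 = (5 − 5) − 0 = 0, so Ȟ^0 ≅ 0
Ȟ^1 = (6 − 0) − 5 = 1 plus torsion [2], so Ȟ^1 ≅ Z ⊕ Z/2
Ȟ^2 = (0 − 0) − 0 = 0, so Ȟ^2 ≅ 0


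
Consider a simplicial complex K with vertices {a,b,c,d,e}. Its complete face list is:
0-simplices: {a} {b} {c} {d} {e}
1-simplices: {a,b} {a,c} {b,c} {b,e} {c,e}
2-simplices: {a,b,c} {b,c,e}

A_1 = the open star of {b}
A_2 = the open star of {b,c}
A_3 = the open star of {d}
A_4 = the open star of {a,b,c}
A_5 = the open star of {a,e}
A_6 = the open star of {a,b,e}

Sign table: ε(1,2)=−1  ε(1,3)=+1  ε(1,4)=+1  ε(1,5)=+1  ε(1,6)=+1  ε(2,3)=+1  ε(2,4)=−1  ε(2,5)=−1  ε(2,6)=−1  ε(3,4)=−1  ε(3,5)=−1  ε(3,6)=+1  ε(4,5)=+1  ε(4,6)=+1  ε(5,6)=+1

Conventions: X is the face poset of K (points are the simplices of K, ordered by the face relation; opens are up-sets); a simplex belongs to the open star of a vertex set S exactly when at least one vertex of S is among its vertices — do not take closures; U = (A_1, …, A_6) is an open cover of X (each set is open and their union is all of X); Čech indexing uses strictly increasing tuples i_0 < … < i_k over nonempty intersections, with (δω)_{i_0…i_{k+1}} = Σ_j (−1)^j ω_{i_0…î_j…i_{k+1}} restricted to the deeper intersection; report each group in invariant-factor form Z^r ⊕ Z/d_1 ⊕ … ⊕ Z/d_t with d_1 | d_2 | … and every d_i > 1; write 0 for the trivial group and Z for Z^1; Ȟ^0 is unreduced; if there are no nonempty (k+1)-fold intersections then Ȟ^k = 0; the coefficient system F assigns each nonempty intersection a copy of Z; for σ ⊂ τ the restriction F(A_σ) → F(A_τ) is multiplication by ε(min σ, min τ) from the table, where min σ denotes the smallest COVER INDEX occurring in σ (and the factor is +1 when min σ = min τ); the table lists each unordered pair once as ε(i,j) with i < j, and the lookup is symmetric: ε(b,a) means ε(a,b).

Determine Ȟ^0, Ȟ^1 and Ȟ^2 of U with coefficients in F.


Ȟ^0 ≅ Z^2, Ȟ^1 ≅ 0, Ȟ^2 ≅ 0

nerve simplices:
  A1={{b},{a,b},{b,c},{b,e},{a,b,c},{b,c,e}} A2={{b},{c},{a,b},{a,c},{b,c},{b,e},{c,e},{a,b,c},{b,c,e}} A3={{d}} A4={{a},{b},{c},{a,b},{a,c},{b,c},{b,e},{c,e},{a,b,c},{b,c,e}} A5={{a},{e},{a,b},{a,c},{b,e},{c,e},{a,b,c},{b,c,e}} A6={{a},{b},{e},{a,b},{a,c},{b,c},{b,e},{c,e},{a,b,c},{b,c,e}}
  A12={{b},{a,b},{b,c},{b,e},{a,b,c},{b,c,e}} A14={{b},{a,b},{b,c},{b,e},{a,b,c},{b,c,e}} A15={{a,b},{b,e},{a,b,c},{b,c,e}} A16={{b},{a,b},{b,c},{b,e},{a,b,c},{b,c,e}} A24={{b},{c},{a,b},{a,c},{b,c},{b,e},{c,e},{a,b,c},{b,c,e}} A25={{a,b},{a,c},{b,e},{c,e},{a,b,c},{b,c,e}} A26={{b},{a,b},{a,c},{b,c},{b,e},{c,e},{a,b,c},{b,c,e}} A45={{a},{a,b},{a,c},{b,e},{c,e},{a,b,c},{b,c,e}} A46={{a},{b},{a,b},{a,c},{b,c},{b,e},{c,e},{a,b,c},{b,c,e}} A56={{a},{e},{a,b},{a,c},{b,e},{c,e},{a,b,c},{b,c,e}}
  A124={{b},{a,b},{b,c},{b,e},{a,b,c},{b,c,e}} A125={{a,b},{b,e},{a,b,c},{b,c,e}} A126={{b},{a,b},{b,c},{b,e},{a,b,c},{b,c,e}} A145={{a,b},{b,e},{a,b,c},{b,c,e}} A146={{b},{a,b},{b,c},{b,e},{a,b,c},{b,c,e}} A156={{a,b},{b,e},{a,b,c},{b,c,e}} A245={{a,b},{a,c},{b,e},{c,e},{a,b,c},{b,c,e}} A246={{b},{a,b},{a,c},{b,c},{b,e},{c,e},{a,b,c},{b,c,e}} A256={{a,b},{a,c},{b,e},{c,e},{a,b,c},{b,c,e}} A456={{a},{a,b},{a,c},{b,e},{c,e},{a,b,c},{b,c,e}}
  A1245={{a,b},{b,e},{a,b,c},{b,c,e}} A1246={{b},{a,b},{b,c},{b,e},{a,b,c},{b,c,e}} A1256={{a,b},{b,e},{a,b,c},{b,c,e}} A1456={{a,b},{b,e},{a,b,c},{b,c,e}} A2456={{a,b},{a,c},{b,e},{c,e},{a,b,c},{b,c,e}}
  A12456={{a,b},{b,e},{a,b,c},{b,c,e}}
C dims 6,10,10,5; δ0: rk 4, SNF 1^4; δ1: rk 6, SNF 1^6; δ2: rk 4, SNF 1^4
degree 0: 6−4−0 = 2 → Ȟ^0 ≅ Z^2
degree 1: 10−6−4 = 0 → Ȟ^1 ≅ 0
degree 2: 10−4−6 = 0 → Ȟ^2 ≅ 0


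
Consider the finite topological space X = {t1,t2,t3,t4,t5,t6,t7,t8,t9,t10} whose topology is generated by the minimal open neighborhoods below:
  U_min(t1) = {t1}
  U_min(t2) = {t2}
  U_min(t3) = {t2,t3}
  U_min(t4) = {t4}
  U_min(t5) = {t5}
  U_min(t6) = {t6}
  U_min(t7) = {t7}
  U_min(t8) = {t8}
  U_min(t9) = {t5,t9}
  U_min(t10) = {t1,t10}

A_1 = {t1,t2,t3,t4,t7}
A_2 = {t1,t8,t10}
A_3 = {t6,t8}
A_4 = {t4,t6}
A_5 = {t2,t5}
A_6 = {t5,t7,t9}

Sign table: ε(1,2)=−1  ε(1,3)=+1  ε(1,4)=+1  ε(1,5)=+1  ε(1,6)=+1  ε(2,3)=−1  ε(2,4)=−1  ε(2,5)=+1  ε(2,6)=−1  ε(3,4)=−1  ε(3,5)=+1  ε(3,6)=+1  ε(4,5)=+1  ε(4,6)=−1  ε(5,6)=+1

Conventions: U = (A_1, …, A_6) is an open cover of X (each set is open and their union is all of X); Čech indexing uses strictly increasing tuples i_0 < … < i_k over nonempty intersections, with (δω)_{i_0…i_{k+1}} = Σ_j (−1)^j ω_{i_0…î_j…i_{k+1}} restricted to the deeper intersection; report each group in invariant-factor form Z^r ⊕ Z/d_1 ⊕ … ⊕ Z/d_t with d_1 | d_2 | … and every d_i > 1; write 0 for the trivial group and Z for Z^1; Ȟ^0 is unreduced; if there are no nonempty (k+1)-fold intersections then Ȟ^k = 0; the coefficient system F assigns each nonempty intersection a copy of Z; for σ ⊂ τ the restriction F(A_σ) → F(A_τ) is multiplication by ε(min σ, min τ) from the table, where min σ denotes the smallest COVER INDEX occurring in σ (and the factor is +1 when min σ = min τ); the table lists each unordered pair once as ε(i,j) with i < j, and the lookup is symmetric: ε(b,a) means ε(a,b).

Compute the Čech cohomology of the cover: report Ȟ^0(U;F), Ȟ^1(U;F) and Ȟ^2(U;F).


Ȟ^0 = 0,  Ȟ^1 = Z ⊕ Z/2,  Ȟ^2 = 0

nerve simplices:
  A12={t1} A14={t4} A15={t2} A16={t7} A23={t8} A34={t6} A56={t5}
C dims 6,7; δ0: rk 6, SNF 1^5·2
degree 0: 6−6−0 = 0 → Ȟ^0 ≅ 0
degree 1: 7−0−6 = 1 plus torsion [2] → Ȟ^1 ≅ Z ⊕ Z/2
degree 2: 0−0−0 = 0 → Ȟ^2 ≅ 0


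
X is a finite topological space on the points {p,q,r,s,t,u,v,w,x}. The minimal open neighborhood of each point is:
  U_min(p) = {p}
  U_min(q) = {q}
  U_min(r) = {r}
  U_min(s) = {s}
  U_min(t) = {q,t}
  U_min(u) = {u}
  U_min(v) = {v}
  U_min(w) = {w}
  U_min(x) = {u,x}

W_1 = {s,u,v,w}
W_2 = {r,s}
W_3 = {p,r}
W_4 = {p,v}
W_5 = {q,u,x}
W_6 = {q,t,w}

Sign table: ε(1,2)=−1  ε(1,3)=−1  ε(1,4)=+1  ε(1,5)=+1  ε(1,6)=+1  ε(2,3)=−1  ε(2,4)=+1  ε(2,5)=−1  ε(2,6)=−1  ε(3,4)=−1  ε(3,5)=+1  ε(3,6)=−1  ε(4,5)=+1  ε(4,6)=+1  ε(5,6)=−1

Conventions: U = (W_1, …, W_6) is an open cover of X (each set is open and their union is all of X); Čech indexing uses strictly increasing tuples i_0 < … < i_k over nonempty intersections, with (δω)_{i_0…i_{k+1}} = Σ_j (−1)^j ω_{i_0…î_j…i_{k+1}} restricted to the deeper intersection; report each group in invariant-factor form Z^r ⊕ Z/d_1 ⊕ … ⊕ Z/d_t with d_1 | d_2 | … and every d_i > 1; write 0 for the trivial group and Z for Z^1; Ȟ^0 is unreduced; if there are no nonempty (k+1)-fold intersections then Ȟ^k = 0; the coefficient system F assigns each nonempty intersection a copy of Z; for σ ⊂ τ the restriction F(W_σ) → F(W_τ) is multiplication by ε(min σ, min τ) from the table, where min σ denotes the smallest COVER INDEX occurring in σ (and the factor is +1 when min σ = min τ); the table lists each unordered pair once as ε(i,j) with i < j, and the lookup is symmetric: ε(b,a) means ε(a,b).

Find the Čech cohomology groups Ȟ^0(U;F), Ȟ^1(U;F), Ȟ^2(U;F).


Ȟ^0(U;F) ≅ 0,  Ȟ^1(U;F) ≅ Z ⊕ Z/2,  Ȟ^2(U;F) ≅ 0

nonempty overlaps:
  W12={s} W14={v} W15={u} W16={w} W23={r} W34={p} W56={q}
C dims 6,7; δ0: rk 6, SNF 1^5·2
degree 0: 6−6−0 = 0 → Ȟ^0 ≅ 0
degree 1: 7−0−6 = 1 plus torsion [2] → Ȟ^1 ≅ Z ⊕ Z/2
degree 2: 0−0−0 = 0 → Ȟ^2 ≅ 0


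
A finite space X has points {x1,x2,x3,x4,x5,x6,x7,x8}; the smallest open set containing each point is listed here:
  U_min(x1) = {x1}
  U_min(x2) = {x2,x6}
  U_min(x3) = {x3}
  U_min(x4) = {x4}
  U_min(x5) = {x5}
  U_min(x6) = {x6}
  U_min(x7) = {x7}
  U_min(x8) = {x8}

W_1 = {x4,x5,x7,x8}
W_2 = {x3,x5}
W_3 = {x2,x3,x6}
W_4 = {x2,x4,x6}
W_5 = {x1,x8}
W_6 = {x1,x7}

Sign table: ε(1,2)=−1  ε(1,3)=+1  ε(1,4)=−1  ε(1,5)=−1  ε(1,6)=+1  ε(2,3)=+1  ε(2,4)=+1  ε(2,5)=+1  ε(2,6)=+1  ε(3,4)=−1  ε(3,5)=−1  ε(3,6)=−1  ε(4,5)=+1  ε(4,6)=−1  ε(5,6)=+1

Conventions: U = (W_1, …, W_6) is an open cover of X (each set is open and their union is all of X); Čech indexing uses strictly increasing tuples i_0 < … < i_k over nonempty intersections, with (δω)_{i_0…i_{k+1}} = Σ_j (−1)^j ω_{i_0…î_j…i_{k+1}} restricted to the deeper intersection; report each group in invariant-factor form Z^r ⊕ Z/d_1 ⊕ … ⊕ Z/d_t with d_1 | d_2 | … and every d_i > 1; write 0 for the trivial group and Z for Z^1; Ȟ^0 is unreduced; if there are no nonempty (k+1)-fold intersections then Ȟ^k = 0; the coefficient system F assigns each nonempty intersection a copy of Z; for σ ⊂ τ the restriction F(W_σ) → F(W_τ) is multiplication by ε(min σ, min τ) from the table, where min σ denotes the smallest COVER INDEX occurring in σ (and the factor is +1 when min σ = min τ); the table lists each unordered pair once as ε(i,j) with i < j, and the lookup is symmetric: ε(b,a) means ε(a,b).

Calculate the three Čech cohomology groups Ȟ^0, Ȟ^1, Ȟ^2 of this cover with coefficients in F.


Ȟ^0 ≅ 0, Ȟ^1 ≅ Z ⊕ Z/2, Ȟ^2 ≅ 0

nonempty overlaps:
  W12={x5} W14={x4} W15={x8} W16={x7} W23={x3} W34={x2,x6} W56={x1}
C dims 6,7; δ0: rk 6, SNF 1^5·2
degree 0: 6−6−0 = 0 → Ȟ^0 ≅ 0
degree 1: 7−0−6 = 1 plus torsion [2] → Ȟ^1 ≅ Z ⊕ Z/2
degree 2: 0−0−0 = 0 → Ȟ^2 ≅ 0


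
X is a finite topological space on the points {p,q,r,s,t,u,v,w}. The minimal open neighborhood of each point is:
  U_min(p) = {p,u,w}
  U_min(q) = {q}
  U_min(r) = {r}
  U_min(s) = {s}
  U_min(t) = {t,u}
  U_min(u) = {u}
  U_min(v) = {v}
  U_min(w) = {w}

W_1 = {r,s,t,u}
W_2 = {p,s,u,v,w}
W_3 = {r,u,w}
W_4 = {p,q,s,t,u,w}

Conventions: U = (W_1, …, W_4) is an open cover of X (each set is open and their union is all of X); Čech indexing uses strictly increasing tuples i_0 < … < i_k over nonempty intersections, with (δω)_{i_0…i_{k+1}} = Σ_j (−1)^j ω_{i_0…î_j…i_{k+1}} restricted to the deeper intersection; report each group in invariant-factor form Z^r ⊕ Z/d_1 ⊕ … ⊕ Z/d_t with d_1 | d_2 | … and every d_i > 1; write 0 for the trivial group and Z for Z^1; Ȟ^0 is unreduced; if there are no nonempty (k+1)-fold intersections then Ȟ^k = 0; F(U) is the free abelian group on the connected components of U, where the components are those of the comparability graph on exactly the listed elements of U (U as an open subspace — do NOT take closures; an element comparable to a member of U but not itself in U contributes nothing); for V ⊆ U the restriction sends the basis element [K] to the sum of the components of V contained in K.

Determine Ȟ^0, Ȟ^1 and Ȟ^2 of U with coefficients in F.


Ȟ^0(U;F) ≅ Z^5, Ȟ^1(U;F) ≅ 0 and Ȟ^2(U;F) ≅ 0

nonempty overlaps:
  W12={s,u} W13={r,u} W14={s,t,u} W23={u,w} W24={p,s,u,w} W34={u,w}
  W123={u} W124={s,u} W134={u} W234={u,w}
  W1234={u}
components per intersection:
  W1: {r} {s} {t,u}
  W2: {p,u,w} {s} {v}
  W3: {r} {u} {w}
  W4: {p,t,u,w} {q} {s}
  W12: {s} {u}
  W13: {r} {u}
  W14: {s} {t,u}
  W23: {u} {w}
  W24: {p,u,w} {s}
  W34: {u} {w}
  W123: {u}
  W124: {s} {u}
  W134: {u}
  W234: {u} {w}
  W1234: {u}
C dims 12,12,6,1; δ0: rk 7, SNF 1^7; δ1: rk 5, SNF 1^5; δ2: rk 1, SNF 1^1
degree 0: 12−7−0 = 5 → Ȟ^0 ≅ Z^5
degree 1: 12−5−7 = 0 → Ȟ^1 ≅ 0
degree 2: 6−1−5 = 0 → Ȟ^2 ≅ 0


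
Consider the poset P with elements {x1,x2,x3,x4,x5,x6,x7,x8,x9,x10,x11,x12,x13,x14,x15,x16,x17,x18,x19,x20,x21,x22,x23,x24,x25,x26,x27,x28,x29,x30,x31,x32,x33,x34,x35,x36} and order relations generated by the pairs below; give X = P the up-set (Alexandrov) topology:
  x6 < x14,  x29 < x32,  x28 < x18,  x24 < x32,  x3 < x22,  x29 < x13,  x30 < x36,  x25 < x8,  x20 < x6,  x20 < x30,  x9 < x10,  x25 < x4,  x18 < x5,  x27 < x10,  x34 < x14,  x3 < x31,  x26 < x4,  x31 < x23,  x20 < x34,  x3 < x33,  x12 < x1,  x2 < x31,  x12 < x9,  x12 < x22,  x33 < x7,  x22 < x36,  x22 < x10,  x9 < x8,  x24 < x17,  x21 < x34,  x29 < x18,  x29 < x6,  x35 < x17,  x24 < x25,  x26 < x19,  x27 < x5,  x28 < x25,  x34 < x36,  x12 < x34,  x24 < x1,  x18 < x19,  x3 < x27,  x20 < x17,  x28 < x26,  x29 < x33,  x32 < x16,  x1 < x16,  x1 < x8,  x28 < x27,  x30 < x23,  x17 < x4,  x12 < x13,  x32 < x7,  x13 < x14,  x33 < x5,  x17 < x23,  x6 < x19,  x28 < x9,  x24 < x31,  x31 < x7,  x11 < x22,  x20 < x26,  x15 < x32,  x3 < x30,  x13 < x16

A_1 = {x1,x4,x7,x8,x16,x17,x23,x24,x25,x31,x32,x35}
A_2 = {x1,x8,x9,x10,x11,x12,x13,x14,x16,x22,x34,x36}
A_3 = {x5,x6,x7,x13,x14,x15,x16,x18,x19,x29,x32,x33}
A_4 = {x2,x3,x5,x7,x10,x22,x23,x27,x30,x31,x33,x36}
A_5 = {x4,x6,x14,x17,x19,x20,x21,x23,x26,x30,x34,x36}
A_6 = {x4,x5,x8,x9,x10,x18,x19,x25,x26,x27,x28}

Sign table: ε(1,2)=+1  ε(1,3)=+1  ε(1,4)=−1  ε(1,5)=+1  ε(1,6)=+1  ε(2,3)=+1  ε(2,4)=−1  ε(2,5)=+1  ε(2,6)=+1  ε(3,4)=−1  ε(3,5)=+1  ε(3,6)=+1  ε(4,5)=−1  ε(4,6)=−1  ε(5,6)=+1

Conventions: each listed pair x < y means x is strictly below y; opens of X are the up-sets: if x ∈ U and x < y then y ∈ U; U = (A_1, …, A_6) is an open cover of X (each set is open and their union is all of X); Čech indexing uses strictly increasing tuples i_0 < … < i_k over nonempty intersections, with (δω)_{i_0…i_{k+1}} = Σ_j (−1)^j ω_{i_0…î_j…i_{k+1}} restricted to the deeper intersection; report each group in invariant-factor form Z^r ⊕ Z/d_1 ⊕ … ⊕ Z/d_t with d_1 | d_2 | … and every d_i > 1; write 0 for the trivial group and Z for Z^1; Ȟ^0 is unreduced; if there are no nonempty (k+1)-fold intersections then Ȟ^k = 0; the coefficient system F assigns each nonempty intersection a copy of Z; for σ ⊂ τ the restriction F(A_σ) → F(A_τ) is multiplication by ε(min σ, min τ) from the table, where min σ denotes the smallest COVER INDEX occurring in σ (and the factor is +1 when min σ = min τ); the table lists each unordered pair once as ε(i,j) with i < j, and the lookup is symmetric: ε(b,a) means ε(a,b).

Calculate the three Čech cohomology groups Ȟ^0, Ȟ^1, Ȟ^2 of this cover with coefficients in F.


Ȟ^0(U;F) ≅ Z,  Ȟ^1(U;F) ≅ 0,  Ȟ^2(U;F) ≅ Z/2

nerve simplices:
  A12={x1,x8,x16} A13={x7,x16,x32} A14={x7,x23,x31} A15={x4,x17,x23} A16={x4,x8,x25} A23={x13,x14,x16} A24={x10,x22,x36} A25={x14,x34,x36} A26={x8,x9,x10} A34={x5,x7,x33} A35={x6,x14,x19} A36={x5,x18,x19} A45={x23,x30,x36} A46={x5,x10,x27} A56={x4,x19,x26}
  A123={x16} A126={x8} A134={x7} A145={x23} A156={x4} A235={x14} A245={x36} A246={x10} A346={x5} A356={x19}
C dims 6,15,10; δ0: rk 5, SNF 1^5; δ1: rk 10, SNF 1^9·2
degree 0: 6−5−0 = 1 → Ȟ^0 ≅ Z
degree 1: 15−10−5 = 0 → Ȟ^1 ≅ 0
degree 2: 10−0−10 = 0 plus torsion [2] → Ȟ^2 ≅ Z/2
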